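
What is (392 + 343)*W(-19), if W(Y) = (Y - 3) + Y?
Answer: -30135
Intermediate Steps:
W(Y) = -3 + 2*Y (W(Y) = (-3 + Y) + Y = -3 + 2*Y)
(392 + 343)*W(-19) = (392 + 343)*(-3 + 2*(-19)) = 735*(-3 - 38) = 735*(-41) = -30135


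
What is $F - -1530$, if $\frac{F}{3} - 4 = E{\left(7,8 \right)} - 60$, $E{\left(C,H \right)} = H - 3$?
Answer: $1377$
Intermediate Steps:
$E{\left(C,H \right)} = -3 + H$
$F = -153$ ($F = 12 + 3 \left(\left(-3 + 8\right) - 60\right) = 12 + 3 \left(5 - 60\right) = 12 + 3 \left(-55\right) = 12 - 165 = -153$)
$F - -1530 = -153 - -1530 = -153 + 1530 = 1377$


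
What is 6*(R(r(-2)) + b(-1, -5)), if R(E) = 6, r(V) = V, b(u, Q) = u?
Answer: 30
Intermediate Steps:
6*(R(r(-2)) + b(-1, -5)) = 6*(6 - 1) = 6*5 = 30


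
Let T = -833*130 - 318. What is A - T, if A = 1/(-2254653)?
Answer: 244873353023/2254653 ≈ 1.0861e+5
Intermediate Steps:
T = -108608 (T = -108290 - 318 = -108608)
A = -1/2254653 ≈ -4.4353e-7
A - T = -1/2254653 - 1*(-108608) = -1/2254653 + 108608 = 244873353023/2254653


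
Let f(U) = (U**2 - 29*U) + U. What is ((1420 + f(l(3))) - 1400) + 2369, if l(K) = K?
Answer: 2314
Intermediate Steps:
f(U) = U**2 - 28*U
((1420 + f(l(3))) - 1400) + 2369 = ((1420 + 3*(-28 + 3)) - 1400) + 2369 = ((1420 + 3*(-25)) - 1400) + 2369 = ((1420 - 75) - 1400) + 2369 = (1345 - 1400) + 2369 = -55 + 2369 = 2314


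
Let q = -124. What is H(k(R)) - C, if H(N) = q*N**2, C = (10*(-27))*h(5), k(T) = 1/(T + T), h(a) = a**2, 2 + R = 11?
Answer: 546719/81 ≈ 6749.6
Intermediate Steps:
R = 9 (R = -2 + 11 = 9)
k(T) = 1/(2*T)
C = -6750 (C = (10*(-27))*5**2 = -270*25 = -6750)
H(N) = -124*N**2
H(k(R)) - C = -124*((1/2)/9)**2 - 1*(-6750) = -124*((1/2)*(1/9))**2 + 6750 = -124*(1/18)**2 + 6750 = -124*1/324 + 6750 = -31/81 + 6750 = 546719/81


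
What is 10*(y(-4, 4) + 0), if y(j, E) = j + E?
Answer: 0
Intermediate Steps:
y(j, E) = E + j
10*(y(-4, 4) + 0) = 10*((4 - 4) + 0) = 10*(0 + 0) = 10*0 = 0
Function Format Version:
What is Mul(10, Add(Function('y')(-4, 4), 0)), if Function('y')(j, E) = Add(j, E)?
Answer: 0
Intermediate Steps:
Function('y')(j, E) = Add(E, j)
Mul(10, Add(Function('y')(-4, 4), 0)) = Mul(10, Add(Add(4, -4), 0)) = Mul(10, Add(0, 0)) = Mul(10, 0) = 0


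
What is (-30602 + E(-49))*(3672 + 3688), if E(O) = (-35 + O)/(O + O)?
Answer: -1576570880/7 ≈ -2.2522e+8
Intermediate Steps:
E(O) = (-35 + O)/(2*O) (E(O) = (-35 + O)/((2*O)) = (-35 + O)*(1/(2*O)) = (-35 + O)/(2*O))
(-30602 + E(-49))*(3672 + 3688) = (-30602 + (1/2)*(-35 - 49)/(-49))*(3672 + 3688) = (-30602 + (1/2)*(-1/49)*(-84))*7360 = (-30602 + 6/7)*7360 = -214208/7*7360 = -1576570880/7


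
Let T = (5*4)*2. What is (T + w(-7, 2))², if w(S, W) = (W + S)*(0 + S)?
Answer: 5625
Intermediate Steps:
w(S, W) = S*(S + W) (w(S, W) = (S + W)*S = S*(S + W))
T = 40 (T = 20*2 = 40)
(T + w(-7, 2))² = (40 - 7*(-7 + 2))² = (40 - 7*(-5))² = (40 + 35)² = 75² = 5625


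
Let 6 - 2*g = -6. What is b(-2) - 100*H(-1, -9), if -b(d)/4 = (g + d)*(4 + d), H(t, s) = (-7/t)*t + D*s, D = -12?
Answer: -10132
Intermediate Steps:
g = 6 (g = 3 - ½*(-6) = 3 + 3 = 6)
H(t, s) = -7 - 12*s (H(t, s) = (-7/t)*t - 12*s = -7 - 12*s)
b(d) = -4*(4 + d)*(6 + d) (b(d) = -4*(6 + d)*(4 + d) = -4*(4 + d)*(6 + d))
b(-2) - 100*H(-1, -9) = (-96 - 40*(-2) - 4*(-2)²) - 100*(-7 - 12*(-9)) = (-96 + 80 - 4*4) - 100*(-7 + 108) = (-96 + 80 - 16) - 100*101 = -32 - 10100 = -10132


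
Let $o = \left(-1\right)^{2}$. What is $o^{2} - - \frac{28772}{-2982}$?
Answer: $- \frac{12895}{1491} \approx -8.6486$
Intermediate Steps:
$o = 1$
$o^{2} - - \frac{28772}{-2982} = 1^{2} - - \frac{28772}{-2982} = 1 - \left(-28772\right) \left(- \frac{1}{2982}\right) = 1 - \frac{14386}{1491} = - \frac{12895}{1491}$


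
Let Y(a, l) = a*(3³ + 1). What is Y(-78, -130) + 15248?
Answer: 13064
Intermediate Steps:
Y(a, l) = 28*a (Y(a, l) = a*(27 + 1) = a*28 = 28*a)
Y(-78, -130) + 15248 = 28*(-78) + 15248 = -2184 + 15248 = 13064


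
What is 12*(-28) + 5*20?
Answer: -236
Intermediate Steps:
12*(-28) + 5*20 = -336 + 100 = -236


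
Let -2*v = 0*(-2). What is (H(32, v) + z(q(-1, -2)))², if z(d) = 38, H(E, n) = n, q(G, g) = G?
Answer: 1444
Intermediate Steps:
v = 0 (v = -0*(-2) = -½*0 = 0)
(H(32, v) + z(q(-1, -2)))² = (0 + 38)² = 38² = 1444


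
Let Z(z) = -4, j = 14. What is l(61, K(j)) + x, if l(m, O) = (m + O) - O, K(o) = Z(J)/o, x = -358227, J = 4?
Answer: -358166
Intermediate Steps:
K(o) = -4/o
l(m, O) = m (l(m, O) = (O + m) - O = m)
l(61, K(j)) + x = 61 - 358227 = -358166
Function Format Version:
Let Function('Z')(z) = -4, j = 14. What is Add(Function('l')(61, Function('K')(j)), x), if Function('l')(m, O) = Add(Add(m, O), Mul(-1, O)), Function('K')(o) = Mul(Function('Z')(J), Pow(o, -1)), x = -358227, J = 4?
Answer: -358166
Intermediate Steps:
Function('K')(o) = Mul(-4, Pow(o, -1))
Function('l')(m, O) = m (Function('l')(m, O) = Add(Add(O, m), Mul(-1, O)) = m)
Add(Function('l')(61, Function('K')(j)), x) = Add(61, -358227) = -358166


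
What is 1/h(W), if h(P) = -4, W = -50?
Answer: -¼ ≈ -0.25000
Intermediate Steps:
1/h(W) = 1/(-4) = -¼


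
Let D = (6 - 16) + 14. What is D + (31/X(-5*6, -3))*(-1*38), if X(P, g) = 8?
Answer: -573/4 ≈ -143.25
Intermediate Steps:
D = 4 (D = -10 + 14 = 4)
D + (31/X(-5*6, -3))*(-1*38) = 4 + (31/8)*(-1*38) = 4 + (31*(1/8))*(-38) = 4 + (31/8)*(-38) = 4 - 589/4 = -573/4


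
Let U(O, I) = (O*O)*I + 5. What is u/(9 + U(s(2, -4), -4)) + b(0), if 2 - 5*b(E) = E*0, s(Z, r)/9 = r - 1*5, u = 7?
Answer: 2097/5246 ≈ 0.39973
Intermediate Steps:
s(Z, r) = -45 + 9*r (s(Z, r) = 9*(r - 1*5) = 9*(r - 5) = 9*(-5 + r) = -45 + 9*r)
b(E) = ⅖ (b(E) = ⅖ - E*0/5 = ⅖ - ⅕*0 = ⅖ + 0 = ⅖)
U(O, I) = 5 + I*O² (U(O, I) = O²*I + 5 = I*O² + 5 = 5 + I*O²)
u/(9 + U(s(2, -4), -4)) + b(0) = 7/(9 + (5 - 4*(-45 + 9*(-4))²)) + ⅖ = 7/(9 + (5 - 4*(-45 - 36)²)) + ⅖ = 7/(9 + (5 - 4*(-81)²)) + ⅖ = 7/(9 + (5 - 4*6561)) + ⅖ = 7/(9 + (5 - 26244)) + ⅖ = 7/(9 - 26239) + ⅖ = 7/(-26230) + ⅖ = 7*(-1/26230) + ⅖ = -7/26230 + ⅖ = 2097/5246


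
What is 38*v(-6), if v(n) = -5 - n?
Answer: 38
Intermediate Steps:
38*v(-6) = 38*(-5 - 1*(-6)) = 38*(-5 + 6) = 38*1 = 38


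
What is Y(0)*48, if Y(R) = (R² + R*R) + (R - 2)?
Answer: -96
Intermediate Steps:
Y(R) = -2 + R + 2*R² (Y(R) = (R² + R²) + (-2 + R) = 2*R² + (-2 + R) = -2 + R + 2*R²)
Y(0)*48 = (-2 + 0 + 2*0²)*48 = (-2 + 0 + 2*0)*48 = (-2 + 0 + 0)*48 = -2*48 = -96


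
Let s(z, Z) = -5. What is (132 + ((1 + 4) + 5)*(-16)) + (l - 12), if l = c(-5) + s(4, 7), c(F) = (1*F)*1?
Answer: -50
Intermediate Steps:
c(F) = F (c(F) = F*1 = F)
l = -10 (l = -5 - 5 = -10)
(132 + ((1 + 4) + 5)*(-16)) + (l - 12) = (132 + ((1 + 4) + 5)*(-16)) + (-10 - 12) = (132 + (5 + 5)*(-16)) - 22 = (132 + 10*(-16)) - 22 = (132 - 160) - 22 = -28 - 22 = -50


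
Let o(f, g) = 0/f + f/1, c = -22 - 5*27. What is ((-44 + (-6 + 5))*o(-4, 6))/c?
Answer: -180/157 ≈ -1.1465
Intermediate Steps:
c = -157 (c = -22 - 135 = -157)
o(f, g) = f (o(f, g) = 0 + f*1 = 0 + f = f)
((-44 + (-6 + 5))*o(-4, 6))/c = ((-44 + (-6 + 5))*(-4))/(-157) = ((-44 - 1)*(-4))*(-1/157) = -45*(-4)*(-1/157) = 180*(-1/157) = -180/157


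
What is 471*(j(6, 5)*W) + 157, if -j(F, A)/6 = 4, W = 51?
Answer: -576347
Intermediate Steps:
j(F, A) = -24 (j(F, A) = -6*4 = -24)
471*(j(6, 5)*W) + 157 = 471*(-24*51) + 157 = 471*(-1224) + 157 = -576504 + 157 = -576347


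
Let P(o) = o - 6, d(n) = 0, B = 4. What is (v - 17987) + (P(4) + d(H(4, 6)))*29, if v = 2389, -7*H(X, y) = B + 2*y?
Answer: -15656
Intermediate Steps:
H(X, y) = -4/7 - 2*y/7 (H(X, y) = -(4 + 2*y)/7 = -4/7 - 2*y/7)
P(o) = -6 + o
(v - 17987) + (P(4) + d(H(4, 6)))*29 = (2389 - 17987) + ((-6 + 4) + 0)*29 = -15598 + (-2 + 0)*29 = -15598 - 2*29 = -15598 - 58 = -15656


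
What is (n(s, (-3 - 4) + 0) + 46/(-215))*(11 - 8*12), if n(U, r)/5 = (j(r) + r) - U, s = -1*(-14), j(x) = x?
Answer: 512482/43 ≈ 11918.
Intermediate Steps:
s = 14
n(U, r) = -5*U + 10*r (n(U, r) = 5*((r + r) - U) = 5*(2*r - U) = 5*(-U + 2*r) = -5*U + 10*r)
(n(s, (-3 - 4) + 0) + 46/(-215))*(11 - 8*12) = ((-5*14 + 10*((-3 - 4) + 0)) + 46/(-215))*(11 - 8*12) = ((-70 + 10*(-7 + 0)) + 46*(-1/215))*(11 - 96) = ((-70 + 10*(-7)) - 46/215)*(-85) = ((-70 - 70) - 46/215)*(-85) = (-140 - 46/215)*(-85) = -30146/215*(-85) = 512482/43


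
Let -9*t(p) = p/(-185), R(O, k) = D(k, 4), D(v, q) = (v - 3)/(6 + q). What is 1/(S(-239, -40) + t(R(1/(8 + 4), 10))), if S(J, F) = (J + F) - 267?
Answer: -16650/9090893 ≈ -0.0018315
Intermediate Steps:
S(J, F) = -267 + F + J (S(J, F) = (F + J) - 267 = -267 + F + J)
D(v, q) = (-3 + v)/(6 + q)
R(O, k) = -3/10 + k/10 (R(O, k) = (-3 + k)/(6 + 4) = (-3 + k)/10 = -3/10 + k/10)
t(p) = p/1665 (t(p) = -p/(9*(-185)) = -p*(-1)/(9*185) = -(-1)*p/1665 = p/1665)
1/(S(-239, -40) + t(R(1/(8 + 4), 10))) = 1/((-267 - 40 - 239) + (-3/10 + (⅒)*10)/1665) = 1/(-546 + (-3/10 + 1)/1665) = 1/(-546 + (1/1665)*(7/10)) = 1/(-546 + 7/16650) = 1/(-9090893/16650) = -16650/9090893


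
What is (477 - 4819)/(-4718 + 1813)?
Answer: 4342/2905 ≈ 1.4947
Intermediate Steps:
(477 - 4819)/(-4718 + 1813) = -4342/(-2905) = -4342*(-1/2905) = 4342/2905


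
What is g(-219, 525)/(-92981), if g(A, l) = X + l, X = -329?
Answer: -28/13283 ≈ -0.0021080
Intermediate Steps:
g(A, l) = -329 + l
g(-219, 525)/(-92981) = (-329 + 525)/(-92981) = 196*(-1/92981) = -28/13283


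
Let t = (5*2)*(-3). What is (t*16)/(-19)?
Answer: 480/19 ≈ 25.263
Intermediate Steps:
t = -30 (t = 10*(-3) = -30)
(t*16)/(-19) = -30*16/(-19) = -480*(-1/19) = 480/19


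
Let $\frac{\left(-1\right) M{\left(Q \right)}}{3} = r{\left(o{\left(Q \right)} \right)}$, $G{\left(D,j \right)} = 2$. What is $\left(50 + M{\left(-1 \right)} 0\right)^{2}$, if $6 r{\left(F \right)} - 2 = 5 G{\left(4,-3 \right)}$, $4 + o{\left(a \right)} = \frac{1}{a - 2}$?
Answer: $2500$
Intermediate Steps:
$o{\left(a \right)} = -4 + \frac{1}{-2 + a}$ ($o{\left(a \right)} = -4 + \frac{1}{a - 2} = -4 + \frac{1}{-2 + a}$)
$r{\left(F \right)} = 2$ ($r{\left(F \right)} = \frac{1}{3} + \frac{5 \cdot 2}{6} = \frac{1}{3} + \frac{1}{6} \cdot 10 = \frac{1}{3} + \frac{5}{3} = 2$)
$M{\left(Q \right)} = -6$ ($M{\left(Q \right)} = \left(-3\right) 2 = -6$)
$\left(50 + M{\left(-1 \right)} 0\right)^{2} = \left(50 - 0\right)^{2} = \left(50 + 0\right)^{2} = 50^{2} = 2500$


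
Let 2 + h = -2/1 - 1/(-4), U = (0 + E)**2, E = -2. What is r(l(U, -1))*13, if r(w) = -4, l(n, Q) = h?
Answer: -52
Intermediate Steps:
U = 4 (U = (0 - 2)**2 = (-2)**2 = 4)
h = -15/4 (h = -2 + (-2/1 - 1/(-4)) = -2 + (-2*1 - 1*(-1/4)) = -2 + (-2 + 1/4) = -2 - 7/4 = -15/4 ≈ -3.7500)
l(n, Q) = -15/4
r(l(U, -1))*13 = -4*13 = -52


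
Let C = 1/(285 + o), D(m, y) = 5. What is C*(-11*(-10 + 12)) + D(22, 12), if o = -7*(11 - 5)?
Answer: 1193/243 ≈ 4.9095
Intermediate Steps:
o = -42 (o = -7*6 = -42)
C = 1/243 (C = 1/(285 - 42) = 1/243 ≈ 0.0041152)
C*(-11*(-10 + 12)) + D(22, 12) = (-11*(-10 + 12))/243 + 5 = (-11*2)/243 + 5 = (1/243)*(-22) + 5 = -22/243 + 5 = 1193/243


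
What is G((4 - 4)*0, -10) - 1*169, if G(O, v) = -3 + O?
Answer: -172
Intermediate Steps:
G((4 - 4)*0, -10) - 1*169 = (-3 + (4 - 4)*0) - 1*169 = (-3 + 0*0) - 169 = (-3 + 0) - 169 = -3 - 169 = -172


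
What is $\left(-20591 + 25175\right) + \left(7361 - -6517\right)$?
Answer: $18462$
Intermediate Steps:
$\left(-20591 + 25175\right) + \left(7361 - -6517\right) = 4584 + \left(7361 + 6517\right) = 4584 + 13878 = 18462$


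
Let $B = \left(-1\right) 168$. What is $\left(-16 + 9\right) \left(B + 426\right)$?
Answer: $-1806$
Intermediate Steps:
$B = -168$
$\left(-16 + 9\right) \left(B + 426\right) = \left(-16 + 9\right) \left(-168 + 426\right) = \left(-7\right) 258 = -1806$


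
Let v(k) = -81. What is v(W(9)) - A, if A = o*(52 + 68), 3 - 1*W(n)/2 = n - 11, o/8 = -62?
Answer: 59439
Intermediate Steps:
o = -496 (o = 8*(-62) = -496)
W(n) = 28 - 2*n (W(n) = 6 - 2*(n - 11) = 6 - 2*(-11 + n) = 6 + (22 - 2*n) = 28 - 2*n)
A = -59520 (A = -496*(52 + 68) = -496*120 = -59520)
v(W(9)) - A = -81 - 1*(-59520) = -81 + 59520 = 59439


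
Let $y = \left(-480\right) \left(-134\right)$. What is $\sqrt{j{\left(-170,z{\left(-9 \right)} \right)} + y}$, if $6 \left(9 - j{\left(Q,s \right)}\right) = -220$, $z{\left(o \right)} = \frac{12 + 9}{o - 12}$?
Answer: $\frac{\sqrt{579291}}{3} \approx 253.7$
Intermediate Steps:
$z{\left(o \right)} = \frac{21}{-12 + o}$
$j{\left(Q,s \right)} = \frac{137}{3}$ ($j{\left(Q,s \right)} = 9 - - \frac{110}{3} = 9 + \frac{110}{3} = \frac{137}{3}$)
$y = 64320$
$\sqrt{j{\left(-170,z{\left(-9 \right)} \right)} + y} = \sqrt{\frac{137}{3} + 64320} = \sqrt{\frac{193097}{3}} = \frac{\sqrt{579291}}{3}$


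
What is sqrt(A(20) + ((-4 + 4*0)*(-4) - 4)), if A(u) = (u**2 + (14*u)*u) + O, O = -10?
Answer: sqrt(6002) ≈ 77.473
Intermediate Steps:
A(u) = -10 + 15*u**2 (A(u) = (u**2 + (14*u)*u) - 10 = (u**2 + 14*u**2) - 10 = 15*u**2 - 10 = -10 + 15*u**2)
sqrt(A(20) + ((-4 + 4*0)*(-4) - 4)) = sqrt((-10 + 15*20**2) + ((-4 + 4*0)*(-4) - 4)) = sqrt((-10 + 15*400) + ((-4 + 0)*(-4) - 4)) = sqrt((-10 + 6000) + (-4*(-4) - 4)) = sqrt(5990 + (16 - 4)) = sqrt(5990 + 12) = sqrt(6002)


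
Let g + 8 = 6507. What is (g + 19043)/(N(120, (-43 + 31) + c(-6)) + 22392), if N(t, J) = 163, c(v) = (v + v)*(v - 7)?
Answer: 25542/22555 ≈ 1.1324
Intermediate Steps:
c(v) = 2*v*(-7 + v) (c(v) = (2*v)*(-7 + v) = 2*v*(-7 + v))
g = 6499 (g = -8 + 6507 = 6499)
(g + 19043)/(N(120, (-43 + 31) + c(-6)) + 22392) = (6499 + 19043)/(163 + 22392) = 25542/22555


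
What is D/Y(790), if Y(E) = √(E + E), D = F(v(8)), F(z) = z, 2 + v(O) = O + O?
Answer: 7*√395/395 ≈ 0.35221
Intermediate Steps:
v(O) = -2 + 2*O (v(O) = -2 + (O + O) = -2 + 2*O)
D = 14 (D = -2 + 2*8 = -2 + 16 = 14)
Y(E) = √2*√E (Y(E) = √(2*E) = √2*√E)
D/Y(790) = 14/((√2*√790)) = 14/((2*√395)) = 14*(√395/790) = 7*√395/395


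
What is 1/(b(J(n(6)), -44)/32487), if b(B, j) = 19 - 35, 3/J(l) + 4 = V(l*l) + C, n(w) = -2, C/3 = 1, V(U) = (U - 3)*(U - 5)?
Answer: -32487/16 ≈ -2030.4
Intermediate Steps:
V(U) = (-5 + U)*(-3 + U) (V(U) = (-3 + U)*(-5 + U) = (-5 + U)*(-3 + U))
C = 3 (C = 3*1 = 3)
J(l) = 3/(14 + l⁴ - 8*l²) (J(l) = 3/(-4 + ((15 + (l*l)² - 8*l*l) + 3)) = 3/(-4 + ((15 + (l²)² - 8*l²) + 3)) = 3/(-4 + ((15 + l⁴ - 8*l²) + 3)) = 3/(-4 + (18 + l⁴ - 8*l²)) = 3/(14 + l⁴ - 8*l²))
b(B, j) = -16
1/(b(J(n(6)), -44)/32487) = 1/(-16/32487) = -32487/16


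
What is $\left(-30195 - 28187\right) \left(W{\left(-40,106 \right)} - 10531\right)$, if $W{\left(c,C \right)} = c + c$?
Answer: $619491402$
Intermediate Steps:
$W{\left(c,C \right)} = 2 c$
$\left(-30195 - 28187\right) \left(W{\left(-40,106 \right)} - 10531\right) = \left(-30195 - 28187\right) \left(2 \left(-40\right) - 10531\right) = - 58382 \left(-80 - 10531\right) = \left(-58382\right) \left(-10611\right) = 619491402$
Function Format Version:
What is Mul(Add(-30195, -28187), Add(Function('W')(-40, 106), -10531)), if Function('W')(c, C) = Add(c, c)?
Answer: 619491402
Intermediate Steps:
Function('W')(c, C) = Mul(2, c)
Mul(Add(-30195, -28187), Add(Function('W')(-40, 106), -10531)) = Mul(Add(-30195, -28187), Add(Mul(2, -40), -10531)) = Mul(-58382, Add(-80, -10531)) = Mul(-58382, -10611) = 619491402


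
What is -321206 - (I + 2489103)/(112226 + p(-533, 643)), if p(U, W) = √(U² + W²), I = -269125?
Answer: -30190375285984/93984907 + 16567*√697538/93984907 ≈ -3.2123e+5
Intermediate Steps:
-321206 - (I + 2489103)/(112226 + p(-533, 643)) = -321206 - (-269125 + 2489103)/(112226 + √((-533)² + 643²)) = -321206 - 2219978/(112226 + √(284089 + 413449)) = -321206 - 2219978/(112226 + √697538)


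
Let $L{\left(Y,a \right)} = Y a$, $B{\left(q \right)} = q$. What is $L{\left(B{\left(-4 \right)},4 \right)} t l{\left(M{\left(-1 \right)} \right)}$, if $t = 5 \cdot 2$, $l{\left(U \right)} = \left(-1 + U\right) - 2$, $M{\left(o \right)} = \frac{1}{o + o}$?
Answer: $560$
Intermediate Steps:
$M{\left(o \right)} = \frac{1}{2 o}$
$l{\left(U \right)} = -3 + U$
$t = 10$
$L{\left(B{\left(-4 \right)},4 \right)} t l{\left(M{\left(-1 \right)} \right)} = \left(-4\right) 4 \cdot 10 \left(-3 + \frac{1}{2 \left(-1\right)}\right) = \left(-16\right) 10 \left(-3 + \frac{1}{2} \left(-1\right)\right) = - 160 \left(-3 - \frac{1}{2}\right) = \left(-160\right) \left(- \frac{7}{2}\right) = 560$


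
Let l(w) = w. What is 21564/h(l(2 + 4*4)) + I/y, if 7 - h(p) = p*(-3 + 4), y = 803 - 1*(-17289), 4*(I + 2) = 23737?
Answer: -1560282533/796048 ≈ -1960.0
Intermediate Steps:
I = 23729/4 (I = -2 + (1/4)*23737 = -2 + 23737/4 = 23729/4 ≈ 5932.3)
y = 18092 (y = 803 + 17289 = 18092)
h(p) = 7 - p (h(p) = 7 - p*(-3 + 4) = 7 - p)
21564/h(l(2 + 4*4)) + I/y = 21564/(7 - (2 + 4*4)) + (23729/4)/18092 = 21564/(7 - (2 + 16)) + (23729/4)*(1/18092) = 21564/(7 - 1*18) + 23729/72368 = 21564/(7 - 18) + 23729/72368 = 21564/(-11) + 23729/72368 = 21564*(-1/11) + 23729/72368 = -21564/11 + 23729/72368 = -1560282533/796048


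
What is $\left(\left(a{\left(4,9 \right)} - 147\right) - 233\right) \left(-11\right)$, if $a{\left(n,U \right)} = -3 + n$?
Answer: $4169$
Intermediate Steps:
$\left(\left(a{\left(4,9 \right)} - 147\right) - 233\right) \left(-11\right) = \left(\left(\left(-3 + 4\right) - 147\right) - 233\right) \left(-11\right) = \left(\left(1 - 147\right) - 233\right) \left(-11\right) = \left(-146 - 233\right) \left(-11\right) = \left(-379\right) \left(-11\right) = 4169$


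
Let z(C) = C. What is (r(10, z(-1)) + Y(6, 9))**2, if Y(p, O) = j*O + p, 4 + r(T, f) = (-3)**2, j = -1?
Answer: 4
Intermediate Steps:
r(T, f) = 5 (r(T, f) = -4 + (-3)**2 = -4 + 9 = 5)
Y(p, O) = p - O (Y(p, O) = -O + p = p - O)
(r(10, z(-1)) + Y(6, 9))**2 = (5 + (6 - 1*9))**2 = (5 + (6 - 9))**2 = (5 - 3)**2 = 2**2 = 4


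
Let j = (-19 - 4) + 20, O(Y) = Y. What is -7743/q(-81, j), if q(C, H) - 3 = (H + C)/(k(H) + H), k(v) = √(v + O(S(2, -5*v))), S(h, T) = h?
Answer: -121307/481 + 36134*I/481 ≈ -252.2 + 75.123*I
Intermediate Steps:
k(v) = √(2 + v) (k(v) = √(v + 2) = √(2 + v))
j = -3 (j = -23 + 20 = -3)
q(C, H) = 3 + (C + H)/(H + √(2 + H)) (q(C, H) = 3 + (H + C)/(√(2 + H) + H) = 3 + (C + H)/(H + √(2 + H)))
-7743/q(-81, j) = -7743*(-3 + √(2 - 3))/(-81 + 3*√(2 - 3) + 4*(-3)) = -7743*(-3 + √(-1))/(-81 + 3*√(-1) - 12) = -7743*(-3 + I)/(-81 + 3*I - 12) = -7743*(-93 - 3*I)*(-3 + I)/8658 = -2581*(-93 - 3*I)*(-3 + I)/2886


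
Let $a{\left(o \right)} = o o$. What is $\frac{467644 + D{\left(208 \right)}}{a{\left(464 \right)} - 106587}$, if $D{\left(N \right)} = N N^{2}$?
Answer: $\frac{9466556}{108709} \approx 87.082$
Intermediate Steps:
$a{\left(o \right)} = o^{2}$
$D{\left(N \right)} = N^{3}$
$\frac{467644 + D{\left(208 \right)}}{a{\left(464 \right)} - 106587} = \frac{467644 + 208^{3}}{464^{2} - 106587} = \frac{467644 + 8998912}{215296 - 106587} = \frac{9466556}{108709}$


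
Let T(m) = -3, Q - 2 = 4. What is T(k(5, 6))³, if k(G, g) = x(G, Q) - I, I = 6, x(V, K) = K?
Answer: -27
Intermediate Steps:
Q = 6 (Q = 2 + 4 = 6)
k(G, g) = 0 (k(G, g) = 6 - 1*6 = 6 - 6 = 0)
T(k(5, 6))³ = (-3)³ = -27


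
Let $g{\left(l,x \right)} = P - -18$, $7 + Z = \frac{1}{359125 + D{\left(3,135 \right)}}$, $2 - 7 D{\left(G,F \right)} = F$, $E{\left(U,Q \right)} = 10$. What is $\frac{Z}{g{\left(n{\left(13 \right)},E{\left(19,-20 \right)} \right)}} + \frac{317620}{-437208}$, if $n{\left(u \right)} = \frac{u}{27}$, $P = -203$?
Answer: $- \frac{138902313563}{201706548395} \approx -0.68864$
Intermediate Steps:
$D{\left(G,F \right)} = \frac{2}{7} - \frac{F}{7}$
$n{\left(u \right)} = \frac{u}{27}$ ($n{\left(u \right)} = u \frac{1}{27} = \frac{u}{27}$)
$Z = - \frac{2513741}{359106}$ ($Z = -7 + \frac{1}{359125 + \left(\frac{2}{7} - \frac{135}{7}\right)} = -7 + \frac{1}{359125 - 19} = -7 + \frac{1}{359106} = - \frac{2513741}{359106} \approx -7.0$)
$g{\left(l,x \right)} = -185$ ($g{\left(l,x \right)} = -203 - -18 = -203 + 18 = -185$)
$\frac{Z}{g{\left(n{\left(13 \right)},E{\left(19,-20 \right)} \right)}} + \frac{317620}{-437208} = - \frac{2513741}{359106 \left(-185\right)} + \frac{317620}{-437208} = \left(- \frac{2513741}{359106}\right) \left(- \frac{1}{185}\right) + 317620 \left(- \frac{1}{437208}\right) = \frac{2513741}{66434610} - \frac{79405}{109302} = - \frac{138902313563}{201706548395}$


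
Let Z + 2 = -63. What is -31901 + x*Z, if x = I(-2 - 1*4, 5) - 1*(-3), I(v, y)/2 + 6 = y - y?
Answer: -31316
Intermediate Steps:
Z = -65 (Z = -2 - 63 = -65)
I(v, y) = -12 (I(v, y) = -12 + 2*(y - y) = -12 + 2*0 = -12 + 0 = -12)
x = -9 (x = -12 - 1*(-3) = -12 + 3 = -9)
-31901 + x*Z = -31901 - 9*(-65) = -31901 + 585 = -31316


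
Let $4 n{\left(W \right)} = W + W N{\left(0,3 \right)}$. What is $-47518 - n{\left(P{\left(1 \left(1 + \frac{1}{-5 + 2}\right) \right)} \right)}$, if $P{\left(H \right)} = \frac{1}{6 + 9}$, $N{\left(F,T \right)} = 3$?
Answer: $- \frac{712771}{15} \approx -47518.0$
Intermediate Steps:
$P{\left(H \right)} = \frac{1}{15}$
$n{\left(W \right)} = W$ ($n{\left(W \right)} = \frac{W + W 3}{4} = \frac{W + 3 W}{4} = \frac{4 W}{4} = W$)
$-47518 - n{\left(P{\left(1 \left(1 + \frac{1}{-5 + 2}\right) \right)} \right)} = -47518 - \frac{1}{15} = - \frac{712771}{15}$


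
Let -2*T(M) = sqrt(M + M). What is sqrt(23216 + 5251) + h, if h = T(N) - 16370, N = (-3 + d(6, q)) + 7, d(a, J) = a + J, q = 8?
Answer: -16373 + 3*sqrt(3163) ≈ -16204.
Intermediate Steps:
d(a, J) = J + a
N = 18 (N = (-3 + (8 + 6)) + 7 = (-3 + 14) + 7 = 11 + 7 = 18)
T(M) = -sqrt(2)*sqrt(M)/2 (T(M) = -sqrt(M + M)/2 = -sqrt(2)*sqrt(M)/2)
h = -16373 (h = -sqrt(2)*sqrt(18)/2 - 16370 = -sqrt(2)*3*sqrt(2)/2 - 16370 = -3 - 16370 = -16373)
sqrt(23216 + 5251) + h = sqrt(23216 + 5251) - 16373 = sqrt(28467) - 16373 = 3*sqrt(3163) - 16373 = -16373 + 3*sqrt(3163)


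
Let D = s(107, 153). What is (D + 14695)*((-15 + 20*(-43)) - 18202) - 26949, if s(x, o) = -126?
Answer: -277959762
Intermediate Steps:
D = -126
(D + 14695)*((-15 + 20*(-43)) - 18202) - 26949 = (-126 + 14695)*((-15 + 20*(-43)) - 18202) - 26949 = 14569*((-15 - 860) - 18202) - 26949 = 14569*(-875 - 18202) - 26949 = 14569*(-19077) - 26949 = -277932813 - 26949 = -277959762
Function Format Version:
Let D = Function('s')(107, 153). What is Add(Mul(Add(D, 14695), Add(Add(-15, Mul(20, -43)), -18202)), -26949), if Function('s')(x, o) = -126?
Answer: -277959762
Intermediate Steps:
D = -126
Add(Mul(Add(D, 14695), Add(Add(-15, Mul(20, -43)), -18202)), -26949) = Add(Mul(Add(-126, 14695), Add(Add(-15, Mul(20, -43)), -18202)), -26949) = Add(Mul(14569, Add(Add(-15, -860), -18202)), -26949) = Add(Mul(14569, Add(-875, -18202)), -26949) = Add(Mul(14569, -19077), -26949) = Add(-277932813, -26949) = -277959762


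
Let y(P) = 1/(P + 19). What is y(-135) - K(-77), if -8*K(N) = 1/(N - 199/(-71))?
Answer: -12595/1222176 ≈ -0.010305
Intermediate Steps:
y(P) = 1/(19 + P)
K(N) = -1/(8*(199/71 + N)) (K(N) = -1/(8*(N - 199/(-71))) = -1/(8*(N - 199*(-1/71))) = -1/(8*(N + 199/71)) = -1/(8*(199/71 + N)))
y(-135) - K(-77) = 1/(19 - 135) - (-71)/(1592 + 568*(-77)) = 1/(-116) - (-71)/(1592 - 43736) = -1/116 - (-71)/(-42144) = -1/116 - (-71)*(-1)/42144 = -1/116 - 1*71/42144 = -1/116 - 71/42144 = -12595/1222176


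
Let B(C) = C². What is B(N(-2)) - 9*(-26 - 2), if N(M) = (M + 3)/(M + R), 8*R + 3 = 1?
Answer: 20428/81 ≈ 252.20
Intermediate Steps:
R = -¼ (R = -3/8 + (⅛)*1 = -3/8 + ⅛ = -¼ ≈ -0.25000)
N(M) = (3 + M)/(-¼ + M) (N(M) = (M + 3)/(M - ¼) = (3 + M)/(-¼ + M))
B(N(-2)) - 9*(-26 - 2) = (4*(3 - 2)/(-1 + 4*(-2)))² - 9*(-26 - 2) = (4*1/(-1 - 8))² - 9*(-28) = (4*1/(-9))² + 252 = (4*(-⅑)*1)² + 252 = (-4/9)² + 252 = 16/81 + 252 = 20428/81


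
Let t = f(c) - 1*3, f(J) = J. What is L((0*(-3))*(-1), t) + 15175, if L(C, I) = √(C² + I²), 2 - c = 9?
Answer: 15185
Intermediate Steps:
c = -7 (c = 2 - 1*9 = 2 - 9 = -7)
t = -10 (t = -7 - 1*3 = -7 - 3 = -10)
L((0*(-3))*(-1), t) + 15175 = √(((0*(-3))*(-1))² + (-10)²) + 15175 = √((0*(-1))² + 100) + 15175 = √(0² + 100) + 15175 = √(0 + 100) + 15175 = √100 + 15175 = 10 + 15175 = 15185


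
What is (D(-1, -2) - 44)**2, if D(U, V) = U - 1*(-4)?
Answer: 1681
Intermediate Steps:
D(U, V) = 4 + U (D(U, V) = U + 4 = 4 + U)
(D(-1, -2) - 44)**2 = ((4 - 1) - 44)**2 = (3 - 44)**2 = (-41)**2 = 1681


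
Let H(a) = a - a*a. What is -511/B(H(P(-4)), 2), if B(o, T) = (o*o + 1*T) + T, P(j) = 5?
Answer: -511/404 ≈ -1.2649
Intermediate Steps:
H(a) = a - a²
B(o, T) = o² + 2*T (B(o, T) = (o² + T) + T = (T + o²) + T = o² + 2*T)
-511/B(H(P(-4)), 2) = -511/((5*(1 - 1*5))² + 2*2) = -511/((5*(1 - 5))² + 4) = -511/((5*(-4))² + 4) = -511/((-20)² + 4) = -511/(400 + 4) = -511/404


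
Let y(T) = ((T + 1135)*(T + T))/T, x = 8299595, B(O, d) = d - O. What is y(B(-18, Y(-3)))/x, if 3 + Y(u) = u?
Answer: 2294/8299595 ≈ 0.00027640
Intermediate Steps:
Y(u) = -3 + u
y(T) = 2270 + 2*T (y(T) = ((1135 + T)*(2*T))/T = (2*T*(1135 + T))/T = 2270 + 2*T)
y(B(-18, Y(-3)))/x = (2270 + 2*((-3 - 3) - 1*(-18)))/8299595 = (2270 + 2*(-6 + 18))*(1/8299595) = (2270 + 2*12)*(1/8299595) = (2270 + 24)*(1/8299595) = 2294*(1/8299595) = 2294/8299595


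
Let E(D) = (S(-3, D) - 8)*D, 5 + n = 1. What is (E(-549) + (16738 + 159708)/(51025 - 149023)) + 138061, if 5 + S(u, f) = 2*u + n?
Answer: 7383473089/48999 ≈ 1.5069e+5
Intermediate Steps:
n = -4 (n = -5 + 1 = -4)
S(u, f) = -9 + 2*u (S(u, f) = -5 + (2*u - 4) = -5 + (-4 + 2*u) = -9 + 2*u)
E(D) = -23*D (E(D) = ((-9 + 2*(-3)) - 8)*D = ((-9 - 6) - 8)*D = (-15 - 8)*D = -23*D)
(E(-549) + (16738 + 159708)/(51025 - 149023)) + 138061 = (-23*(-549) + (16738 + 159708)/(51025 - 149023)) + 138061 = (12627 + 176446/(-97998)) + 138061 = (12627 + 176446*(-1/97998)) + 138061 = (12627 - 88223/48999) + 138061 = 618622150/48999 + 138061 = 7383473089/48999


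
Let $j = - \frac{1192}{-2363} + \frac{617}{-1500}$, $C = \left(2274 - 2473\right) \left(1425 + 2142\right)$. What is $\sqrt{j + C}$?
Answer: $\frac{i \sqrt{89179717065104595}}{354450} \approx 842.52 i$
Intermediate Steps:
$C = -709833$ ($C = \left(-199\right) 3567 = -709833$)
$j = \frac{330029}{3544500}$ ($j = \left(-1192\right) \left(- \frac{1}{2363}\right) + 617 \left(- \frac{1}{1500}\right) = \frac{1192}{2363} - \frac{617}{1500} = \frac{330029}{3544500} \approx 0.09311$)
$\sqrt{j + C} = \sqrt{\frac{330029}{3544500} - 709833} = \sqrt{- \frac{2516002738471}{3544500}} = \frac{i \sqrt{89179717065104595}}{354450}$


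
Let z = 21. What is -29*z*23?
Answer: -14007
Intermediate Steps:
-29*z*23 = -29*21*23 = -609*23 = -14007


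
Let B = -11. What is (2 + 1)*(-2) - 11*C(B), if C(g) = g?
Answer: 115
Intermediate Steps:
(2 + 1)*(-2) - 11*C(B) = (2 + 1)*(-2) - 11*(-11) = 3*(-2) + 121 = -6 + 121 = 115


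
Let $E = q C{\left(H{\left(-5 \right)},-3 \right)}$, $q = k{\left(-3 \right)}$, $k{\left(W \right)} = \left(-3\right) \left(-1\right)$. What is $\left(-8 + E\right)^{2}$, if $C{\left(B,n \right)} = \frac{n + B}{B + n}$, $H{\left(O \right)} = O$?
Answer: $25$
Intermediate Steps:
$C{\left(B,n \right)} = 1$ ($C{\left(B,n \right)} = \frac{B + n}{B + n} = 1$)
$k{\left(W \right)} = 3$
$q = 3$
$E = 3$ ($E = 3 \cdot 1 = 3$)
$\left(-8 + E\right)^{2} = \left(-8 + 3\right)^{2} = \left(-5\right)^{2} = 25$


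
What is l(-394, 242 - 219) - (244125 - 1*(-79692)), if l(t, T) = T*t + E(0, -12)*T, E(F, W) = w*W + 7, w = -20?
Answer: -327198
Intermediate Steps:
E(F, W) = 7 - 20*W (E(F, W) = -20*W + 7 = 7 - 20*W)
l(t, T) = 247*T + T*t (l(t, T) = T*t + (7 - 20*(-12))*T = T*t + (7 + 240)*T = T*t + 247*T = 247*T + T*t)
l(-394, 242 - 219) - (244125 - 1*(-79692)) = (242 - 219)*(247 - 394) - (244125 - 1*(-79692)) = 23*(-147) - (244125 + 79692) = -3381 - 1*323817 = -3381 - 323817 = -327198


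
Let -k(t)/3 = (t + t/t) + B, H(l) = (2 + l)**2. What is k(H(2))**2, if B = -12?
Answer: 225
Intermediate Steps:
k(t) = 33 - 3*t (k(t) = -3*((t + t/t) - 12) = -3*((t + 1) - 12) = -3*((1 + t) - 12) = -3*(-11 + t) = 33 - 3*t)
k(H(2))**2 = (33 - 3*(2 + 2)**2)**2 = (33 - 3*4**2)**2 = (33 - 3*16)**2 = (33 - 48)**2 = (-15)**2 = 225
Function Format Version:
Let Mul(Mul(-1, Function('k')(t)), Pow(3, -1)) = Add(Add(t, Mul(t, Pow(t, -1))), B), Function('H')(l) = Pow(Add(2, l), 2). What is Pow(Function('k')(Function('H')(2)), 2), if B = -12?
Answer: 225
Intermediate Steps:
Function('k')(t) = Add(33, Mul(-3, t)) (Function('k')(t) = Mul(-3, Add(Add(t, Mul(t, Pow(t, -1))), -12)) = Mul(-3, Add(Add(t, 1), -12)) = Mul(-3, Add(Add(1, t), -12)) = Mul(-3, Add(-11, t)) = Add(33, Mul(-3, t)))
Pow(Function('k')(Function('H')(2)), 2) = Pow(Add(33, Mul(-3, Pow(Add(2, 2), 2))), 2) = Pow(Add(33, Mul(-3, Pow(4, 2))), 2) = Pow(Add(33, Mul(-3, 16)), 2) = Pow(Add(33, -48), 2) = Pow(-15, 2) = 225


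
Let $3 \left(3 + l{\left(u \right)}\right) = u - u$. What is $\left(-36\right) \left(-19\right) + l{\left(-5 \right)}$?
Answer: $681$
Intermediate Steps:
$l{\left(u \right)} = -3$ ($l{\left(u \right)} = -3 + \frac{u - u}{3} = -3 + \frac{1}{3} \cdot 0 = -3 + 0 = -3$)
$\left(-36\right) \left(-19\right) + l{\left(-5 \right)} = \left(-36\right) \left(-19\right) - 3 = 684 - 3 = 681$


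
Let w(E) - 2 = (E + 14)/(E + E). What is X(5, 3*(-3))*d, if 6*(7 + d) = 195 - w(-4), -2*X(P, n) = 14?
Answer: -1421/8 ≈ -177.63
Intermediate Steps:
X(P, n) = -7 (X(P, n) = -½*14 = -7)
w(E) = 2 + (14 + E)/(2*E) (w(E) = 2 + (E + 14)/(E + E) = 2 + (14 + E)/((2*E)) = 2 + (14 + E)*(1/(2*E)) = 2 + (14 + E)/(2*E))
d = 203/8 (d = -7 + (195 - (5/2 + 7/(-4)))/6 = -7 + (195 - (5/2 + 7*(-¼)))/6 = -7 + (195 - (5/2 - 7/4))/6 = -7 + (195 - 1*¾)/6 = -7 + (195 - ¾)/6 = -7 + (⅙)*(777/4) = -7 + 259/8 = 203/8 ≈ 25.375)
X(5, 3*(-3))*d = -7*203/8 = -1421/8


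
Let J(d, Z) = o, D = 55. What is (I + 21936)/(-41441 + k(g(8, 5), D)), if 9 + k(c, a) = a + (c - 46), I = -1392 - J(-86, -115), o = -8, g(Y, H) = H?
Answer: -5138/10359 ≈ -0.49599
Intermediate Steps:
J(d, Z) = -8
I = -1384 (I = -1392 - 1*(-8) = -1392 + 8 = -1384)
k(c, a) = -55 + a + c (k(c, a) = -9 + (a + (c - 46)) = -9 + (a + (-46 + c)) = -9 + (-46 + a + c) = -55 + a + c)
(I + 21936)/(-41441 + k(g(8, 5), D)) = (-1384 + 21936)/(-41441 + (-55 + 55 + 5)) = 20552/(-41441 + 5) = 20552/(-41436) = 20552*(-1/41436) = -5138/10359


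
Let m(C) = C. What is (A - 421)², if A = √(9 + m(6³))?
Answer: 164836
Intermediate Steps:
A = 15 (A = √(9 + 6³) = √(9 + 216) = √225 = 15)
(A - 421)² = (15 - 421)² = (-406)² = 164836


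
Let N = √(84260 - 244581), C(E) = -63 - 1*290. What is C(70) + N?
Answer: -353 + I*√160321 ≈ -353.0 + 400.4*I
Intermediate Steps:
C(E) = -353 (C(E) = -63 - 290 = -353)
N = I*√160321 (N = √(-160321) = I*√160321 ≈ 400.4*I)
C(70) + N = -353 + I*√160321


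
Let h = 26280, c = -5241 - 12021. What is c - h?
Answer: -43542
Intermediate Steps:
c = -17262
c - h = -17262 - 1*26280 = -17262 - 26280 = -43542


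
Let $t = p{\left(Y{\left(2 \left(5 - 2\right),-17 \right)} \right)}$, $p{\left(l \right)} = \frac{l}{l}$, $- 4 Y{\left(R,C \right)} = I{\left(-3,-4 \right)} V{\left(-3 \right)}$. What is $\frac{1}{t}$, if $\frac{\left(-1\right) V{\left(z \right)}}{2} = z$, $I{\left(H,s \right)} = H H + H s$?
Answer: $1$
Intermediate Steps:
$I{\left(H,s \right)} = H^{2} + H s$
$V{\left(z \right)} = - 2 z$
$Y{\left(R,C \right)} = - \frac{63}{2}$ ($Y{\left(R,C \right)} = - \frac{- 3 \left(-3 - 4\right) \left(\left(-2\right) \left(-3\right)\right)}{4} = - \frac{\left(-3\right) \left(-7\right) 6}{4} = - \frac{21 \cdot 6}{4} = \left(- \frac{1}{4}\right) 126 = - \frac{63}{2}$)
$p{\left(l \right)} = 1$
$t = 1$
$\frac{1}{t} = 1^{-1} = 1$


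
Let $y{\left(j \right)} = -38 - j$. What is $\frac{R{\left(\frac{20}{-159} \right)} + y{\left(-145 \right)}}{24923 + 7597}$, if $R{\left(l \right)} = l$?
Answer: $\frac{16993}{5170680} \approx 0.0032864$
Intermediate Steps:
$\frac{R{\left(\frac{20}{-159} \right)} + y{\left(-145 \right)}}{24923 + 7597} = \frac{\frac{20}{-159} - -107}{24923 + 7597} = \frac{20 \left(- \frac{1}{159}\right) + \left(-38 + 145\right)}{32520} = \left(- \frac{20}{159} + 107\right) \frac{1}{32520} = \frac{16993}{159} \cdot \frac{1}{32520} = \frac{16993}{5170680}$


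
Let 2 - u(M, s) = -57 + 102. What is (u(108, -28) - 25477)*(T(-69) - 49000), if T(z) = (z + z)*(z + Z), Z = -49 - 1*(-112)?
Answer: 1229349440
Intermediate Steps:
Z = 63 (Z = -49 + 112 = 63)
T(z) = 2*z*(63 + z) (T(z) = (z + z)*(z + 63) = (2*z)*(63 + z) = 2*z*(63 + z))
u(M, s) = -43 (u(M, s) = 2 - (-57 + 102) = 2 - 1*45 = 2 - 45 = -43)
(u(108, -28) - 25477)*(T(-69) - 49000) = (-43 - 25477)*(2*(-69)*(63 - 69) - 49000) = -25520*(2*(-69)*(-6) - 49000) = -25520*(828 - 49000) = -25520*(-48172) = 1229349440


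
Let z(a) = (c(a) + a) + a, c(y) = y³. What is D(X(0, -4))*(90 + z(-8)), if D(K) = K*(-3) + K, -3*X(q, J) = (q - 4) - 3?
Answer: 2044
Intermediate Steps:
X(q, J) = 7/3 - q/3 (X(q, J) = -((q - 4) - 3)/3 = -((-4 + q) - 3)/3 = -(-7 + q)/3 = 7/3 - q/3)
D(K) = -2*K (D(K) = -3*K + K = -2*K)
z(a) = a³ + 2*a (z(a) = (a³ + a) + a = (a + a³) + a = a³ + 2*a)
D(X(0, -4))*(90 + z(-8)) = (-2*(7/3 - ⅓*0))*(90 - 8*(2 + (-8)²)) = (-2*(7/3 + 0))*(90 - 8*(2 + 64)) = (-2*7/3)*(90 - 8*66) = -14*(90 - 528)/3 = -14/3*(-438) = 2044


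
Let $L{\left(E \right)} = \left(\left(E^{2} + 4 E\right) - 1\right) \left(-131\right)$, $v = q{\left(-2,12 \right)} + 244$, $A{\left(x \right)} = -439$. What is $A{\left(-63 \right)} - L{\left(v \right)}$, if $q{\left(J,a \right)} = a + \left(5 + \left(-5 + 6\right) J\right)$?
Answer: $8922757$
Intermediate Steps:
$q{\left(J,a \right)} = 5 + J + a$ ($q{\left(J,a \right)} = a + \left(5 + 1 J\right) = a + \left(5 + J\right) = 5 + J + a$)
$v = 259$ ($v = \left(5 - 2 + 12\right) + 244 = 15 + 244 = 259$)
$L{\left(E \right)} = 131 - 524 E - 131 E^{2}$ ($L{\left(E \right)} = \left(-1 + E^{2} + 4 E\right) \left(-131\right) = 131 - 524 E - 131 E^{2}$)
$A{\left(-63 \right)} - L{\left(v \right)} = -439 - \left(131 - 135716 - 131 \cdot 259^{2}\right) = -439 - \left(131 - 135716 - 8787611\right) = -439 - -8923196 = -439 + 8923196 = 8922757$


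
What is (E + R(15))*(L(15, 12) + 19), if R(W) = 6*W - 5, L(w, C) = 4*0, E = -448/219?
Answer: 345173/219 ≈ 1576.1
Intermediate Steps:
E = -448/219 (E = -448*1/219 = -448/219 ≈ -2.0457)
L(w, C) = 0
R(W) = -5 + 6*W
(E + R(15))*(L(15, 12) + 19) = (-448/219 + (-5 + 6*15))*(0 + 19) = (-448/219 + (-5 + 90))*19 = (-448/219 + 85)*19 = (18167/219)*19 = 345173/219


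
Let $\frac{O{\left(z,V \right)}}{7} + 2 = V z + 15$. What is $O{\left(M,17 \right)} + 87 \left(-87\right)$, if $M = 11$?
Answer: $-6169$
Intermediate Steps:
$O{\left(z,V \right)} = 91 + 7 V z$ ($O{\left(z,V \right)} = -14 + 7 \left(V z + 15\right) = -14 + 7 \left(15 + V z\right) = -14 + \left(105 + 7 V z\right) = 91 + 7 V z$)
$O{\left(M,17 \right)} + 87 \left(-87\right) = \left(91 + 7 \cdot 17 \cdot 11\right) + 87 \left(-87\right) = \left(91 + 1309\right) - 7569 = 1400 - 7569 = -6169$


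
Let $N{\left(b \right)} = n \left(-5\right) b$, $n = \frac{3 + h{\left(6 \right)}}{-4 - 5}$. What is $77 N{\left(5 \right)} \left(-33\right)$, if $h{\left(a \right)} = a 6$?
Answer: $-275275$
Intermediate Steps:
$h{\left(a \right)} = 6 a$
$n = - \frac{13}{3}$ ($n = \frac{3 + 6 \cdot 6}{-4 - 5} = \frac{3 + 36}{-9} = 39 \left(- \frac{1}{9}\right) = - \frac{13}{3} \approx -4.3333$)
$N{\left(b \right)} = \frac{65 b}{3}$ ($N{\left(b \right)} = \left(- \frac{13}{3}\right) \left(-5\right) b = \frac{65 b}{3}$)
$77 N{\left(5 \right)} \left(-33\right) = 77 \cdot \frac{65}{3} \cdot 5 \left(-33\right) = 77 \cdot \frac{325}{3} \left(-33\right) = \frac{25025}{3} \left(-33\right) = -275275$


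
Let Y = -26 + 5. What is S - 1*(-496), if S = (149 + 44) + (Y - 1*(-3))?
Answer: 671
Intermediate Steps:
Y = -21
S = 175 (S = (149 + 44) + (-21 - 1*(-3)) = 193 + (-21 + 3) = 193 - 18 = 175)
S - 1*(-496) = 175 - 1*(-496) = 175 + 496 = 671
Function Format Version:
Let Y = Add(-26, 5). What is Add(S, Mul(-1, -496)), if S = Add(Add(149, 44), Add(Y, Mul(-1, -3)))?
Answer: 671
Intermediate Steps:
Y = -21
S = 175 (S = Add(Add(149, 44), Add(-21, Mul(-1, -3))) = Add(193, Add(-21, 3)) = Add(193, -18) = 175)
Add(S, Mul(-1, -496)) = Add(175, Mul(-1, -496)) = Add(175, 496) = 671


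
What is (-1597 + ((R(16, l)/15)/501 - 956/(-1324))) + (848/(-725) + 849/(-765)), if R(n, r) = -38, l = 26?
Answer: -9801747545743/6131601225 ≈ -1598.6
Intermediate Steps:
(-1597 + ((R(16, l)/15)/501 - 956/(-1324))) + (848/(-725) + 849/(-765)) = (-1597 + (-38/15/501 - 956/(-1324))) + (848/(-725) + 849/(-765)) = (-1597 + (-38*1/15*(1/501) - 956*(-1/1324))) + (848*(-1/725) + 849*(-1/765)) = (-1597 + (-38/15*1/501 + 239/331)) + (-848/725 - 283/255) = (-1597 + (-38/7515 + 239/331)) - 84283/36975 = (-1597 + 1783507/2487465) - 84283/36975 = -3970698098/2487465 - 84283/36975 = -9801747545743/6131601225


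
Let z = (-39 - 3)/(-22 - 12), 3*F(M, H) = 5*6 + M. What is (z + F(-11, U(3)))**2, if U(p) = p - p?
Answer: 148996/2601 ≈ 57.284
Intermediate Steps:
U(p) = 0
F(M, H) = 10 + M/3 (F(M, H) = (5*6 + M)/3 = (30 + M)/3 = 10 + M/3)
z = 21/17 (z = -42/(-34) = -42*(-1/34) = 21/17 ≈ 1.2353)
(z + F(-11, U(3)))**2 = (21/17 + (10 + (1/3)*(-11)))**2 = (21/17 + (10 - 11/3))**2 = (21/17 + 19/3)**2 = (386/51)**2 = 148996/2601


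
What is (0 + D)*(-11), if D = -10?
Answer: 110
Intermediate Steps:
(0 + D)*(-11) = (0 - 10)*(-11) = -10*(-11) = 110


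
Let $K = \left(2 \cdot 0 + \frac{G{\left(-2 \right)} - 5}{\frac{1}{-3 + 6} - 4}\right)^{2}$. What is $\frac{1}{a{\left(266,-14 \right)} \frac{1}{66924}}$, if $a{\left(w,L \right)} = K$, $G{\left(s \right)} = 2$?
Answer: $\frac{899756}{9} \approx 99973.0$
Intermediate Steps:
$K = \frac{81}{121}$ ($K = \left(2 \cdot 0 + \frac{2 - 5}{\frac{1}{-3 + 6} - 4}\right)^{2} = \left(0 - \frac{3}{\frac{1}{3} - 4}\right)^{2} = \left(0 - \frac{3}{- \frac{11}{3}}\right)^{2} = \left(0 - - \frac{9}{11}\right)^{2} = \left(0 + \frac{9}{11}\right)^{2} = \left(\frac{9}{11}\right)^{2} = \frac{81}{121} \approx 0.66942$)
$a{\left(w,L \right)} = \frac{81}{121}$
$\frac{1}{a{\left(266,-14 \right)} \frac{1}{66924}} = \frac{1}{\frac{81}{121} \cdot \frac{1}{66924}} = \frac{1}{\frac{9}{899756}} = \frac{899756}{9}$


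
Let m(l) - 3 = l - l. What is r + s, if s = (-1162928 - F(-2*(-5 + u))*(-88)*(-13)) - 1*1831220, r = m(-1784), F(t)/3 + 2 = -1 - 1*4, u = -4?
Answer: -2970121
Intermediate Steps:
m(l) = 3 (m(l) = 3 + (l - l) = 3 + 0 = 3)
F(t) = -21 (F(t) = -6 + 3*(-1 - 1*4) = -6 + 3*(-1 - 4) = -6 + 3*(-5) = -6 - 15 = -21)
r = 3
s = -2970124 (s = (-1162928 - (-21*(-88))*(-13)) - 1*1831220 = (-1162928 - 1848*(-13)) - 1831220 = (-1162928 - 1*(-24024)) - 1831220 = (-1162928 + 24024) - 1831220 = -1138904 - 1831220 = -2970124)
r + s = 3 - 2970124 = -2970121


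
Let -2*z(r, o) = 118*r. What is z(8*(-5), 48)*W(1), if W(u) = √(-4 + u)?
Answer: 2360*I*√3 ≈ 4087.6*I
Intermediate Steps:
z(r, o) = -59*r
z(8*(-5), 48)*W(1) = (-472*(-5))*√(-4 + 1) = (-59*(-40))*√(-3) = 2360*(I*√3) = 2360*I*√3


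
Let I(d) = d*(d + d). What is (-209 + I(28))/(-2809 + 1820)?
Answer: -1359/989 ≈ -1.3741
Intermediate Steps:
I(d) = 2*d² (I(d) = d*(2*d) = 2*d²)
(-209 + I(28))/(-2809 + 1820) = (-209 + 2*28²)/(-2809 + 1820) = (-209 + 2*784)/(-989) = (-209 + 1568)*(-1/989) = 1359*(-1/989) = -1359/989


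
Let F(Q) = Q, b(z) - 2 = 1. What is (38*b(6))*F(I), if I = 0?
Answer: 0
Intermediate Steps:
b(z) = 3 (b(z) = 2 + 1 = 3)
(38*b(6))*F(I) = (38*3)*0 = 114*0 = 0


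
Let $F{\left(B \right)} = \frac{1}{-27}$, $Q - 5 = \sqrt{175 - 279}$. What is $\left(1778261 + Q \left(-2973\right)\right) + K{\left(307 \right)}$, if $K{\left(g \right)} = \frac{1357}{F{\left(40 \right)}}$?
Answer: $1726757 - 5946 i \sqrt{26} \approx 1.7268 \cdot 10^{6} - 30319.0 i$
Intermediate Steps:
$Q = 5 + 2 i \sqrt{26}$ ($Q = 5 + \sqrt{175 - 279} = 5 + \sqrt{-104} = 5 + 2 i \sqrt{26} \approx 5.0 + 10.198 i$)
$F{\left(B \right)} = - \frac{1}{27}$
$K{\left(g \right)} = -36639$ ($K{\left(g \right)} = \frac{1357}{- \frac{1}{27}} = 1357 \left(-27\right) = -36639$)
$\left(1778261 + Q \left(-2973\right)\right) + K{\left(307 \right)} = \left(1778261 + \left(5 + 2 i \sqrt{26}\right) \left(-2973\right)\right) - 36639 = \left(1778261 - \left(14865 + 5946 i \sqrt{26}\right)\right) - 36639 = \left(1763396 - 5946 i \sqrt{26}\right) - 36639 = 1726757 - 5946 i \sqrt{26}$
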